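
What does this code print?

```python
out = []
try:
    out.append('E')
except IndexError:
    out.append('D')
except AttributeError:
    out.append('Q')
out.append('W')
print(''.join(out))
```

Execution trace: 'E' (try body, no exception) → 'W' (after the try/except). Output: EW

Answer: EW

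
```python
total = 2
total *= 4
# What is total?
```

Trace:
`total = 2` → total = 2
`total *= 4` → total = 8
So total = 8

Answer: 8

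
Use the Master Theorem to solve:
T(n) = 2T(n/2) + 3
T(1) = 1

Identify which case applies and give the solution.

a=2, b=2, f(n)=3. log_2(2) = 1. Since c=0 < 1, Case 1 applies: T(n) = Θ(n^log_b(a)) = O(n).

Answer: O(n) - Case 1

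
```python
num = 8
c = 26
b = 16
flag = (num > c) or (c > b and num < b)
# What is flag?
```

Trace:
`num = 8` → num = 8
`c = 26` → c = 26
`b = 16` → b = 16
`flag = (num > c) or (c > b and num < b)` → flag = True
So flag = True

Answer: True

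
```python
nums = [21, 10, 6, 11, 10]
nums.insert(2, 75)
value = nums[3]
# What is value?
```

Trace:
`nums = [21, 10, 6, 11, 10]` → nums = [21, 10, 6, 11, 10]
`nums.insert(2, 75)` → nums = [21, 10, 75, 6, 11, 10]
`value = nums[3]` → value = 6
So value = 6

Answer: 6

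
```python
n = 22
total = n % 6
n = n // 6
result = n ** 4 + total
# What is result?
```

Trace:
`n = 22` → n = 22
`total = n % 6` → total = 4
`n = n // 6` → n = 3
`result = n ** 4 + total` → result = 85
So result = 85

Answer: 85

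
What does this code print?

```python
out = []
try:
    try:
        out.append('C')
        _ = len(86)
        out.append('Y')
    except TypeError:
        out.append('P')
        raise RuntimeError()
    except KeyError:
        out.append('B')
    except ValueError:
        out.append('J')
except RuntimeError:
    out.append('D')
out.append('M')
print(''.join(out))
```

Execution trace: 'C' (try body) → 'P' (except TypeError) → 'D' (outer except RuntimeError) → 'M' (after the try/except). Output: CPDM

Answer: CPDM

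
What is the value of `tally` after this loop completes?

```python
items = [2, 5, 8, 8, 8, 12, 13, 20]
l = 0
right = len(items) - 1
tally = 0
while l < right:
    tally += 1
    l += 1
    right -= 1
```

Iterations until pointers meet (list length 8)
`tally` takes the values: 0 → 1 → 2 → 3 → 4

Answer: 4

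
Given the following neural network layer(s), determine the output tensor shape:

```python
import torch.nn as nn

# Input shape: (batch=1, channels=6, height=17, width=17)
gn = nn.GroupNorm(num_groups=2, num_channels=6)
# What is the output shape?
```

Input: (1, 6, 17, 17) -> Output: (1, 6, 17, 17)

Answer: (1, 6, 17, 17)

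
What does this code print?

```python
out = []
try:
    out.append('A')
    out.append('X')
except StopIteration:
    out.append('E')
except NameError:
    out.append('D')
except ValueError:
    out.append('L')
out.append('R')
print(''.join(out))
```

Execution trace: 'A' (try body) → 'X' (try body, no exception) → 'R' (after the try/except). Output: AXR

Answer: AXR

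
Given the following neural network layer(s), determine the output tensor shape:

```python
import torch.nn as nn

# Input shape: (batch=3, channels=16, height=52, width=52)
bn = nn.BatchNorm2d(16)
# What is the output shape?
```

Input: (3, 16, 52, 52) -> Output: (3, 16, 52, 52)

Answer: (3, 16, 52, 52)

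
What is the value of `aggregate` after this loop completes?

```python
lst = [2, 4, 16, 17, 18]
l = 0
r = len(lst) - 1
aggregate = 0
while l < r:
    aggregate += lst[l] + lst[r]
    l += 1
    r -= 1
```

Sum of pairs from ends
`aggregate` takes the values: 0 → 20 → 41

Answer: 41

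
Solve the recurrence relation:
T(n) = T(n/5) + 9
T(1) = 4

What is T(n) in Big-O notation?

Each step divides n by 5 and adds 9. After log_5(n) steps we reach T(1)=4. So T(n) = 9·log_5(n) + 4 = O(log n).

Answer: O(log n)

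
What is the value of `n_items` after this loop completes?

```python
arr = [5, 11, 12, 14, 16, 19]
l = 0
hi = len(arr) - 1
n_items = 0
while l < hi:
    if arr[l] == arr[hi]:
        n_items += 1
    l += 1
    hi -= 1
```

Count matching pairs from ends
`n_items` takes the values: 0

Answer: 0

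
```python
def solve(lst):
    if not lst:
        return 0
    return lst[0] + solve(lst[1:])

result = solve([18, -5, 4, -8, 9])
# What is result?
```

18 + (-5) + 4 + (-8) + 9 + 0 = 18

Answer: 18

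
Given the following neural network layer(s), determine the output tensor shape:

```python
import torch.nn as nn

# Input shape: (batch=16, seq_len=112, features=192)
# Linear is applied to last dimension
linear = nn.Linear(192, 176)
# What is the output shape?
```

Input: (16, 112, 192) -> Output: (16, 112, 176)

Answer: (16, 112, 176)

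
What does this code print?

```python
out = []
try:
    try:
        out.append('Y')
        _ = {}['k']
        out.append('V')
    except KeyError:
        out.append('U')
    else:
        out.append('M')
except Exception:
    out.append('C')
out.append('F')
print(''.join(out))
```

Execution trace: 'Y' (inner try body) → 'U' (inner except KeyError) → 'F' (after the try/except). Output: YUF

Answer: YUF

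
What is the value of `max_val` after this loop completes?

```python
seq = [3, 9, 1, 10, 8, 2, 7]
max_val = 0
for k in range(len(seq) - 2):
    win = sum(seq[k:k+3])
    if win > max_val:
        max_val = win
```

Max sum of 3-element window in [3, 9, 1, 10, 8, 2, 7]
`max_val` takes the values: 0 → 13 → 20

Answer: 20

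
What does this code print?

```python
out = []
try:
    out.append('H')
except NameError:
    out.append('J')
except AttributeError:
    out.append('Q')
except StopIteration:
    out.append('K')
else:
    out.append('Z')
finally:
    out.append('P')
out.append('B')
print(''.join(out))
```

Execution trace: 'H' (try body, no exception) → 'Z' (else) → 'P' (finally) → 'B' (after the try/except). Output: HZPB

Answer: HZPB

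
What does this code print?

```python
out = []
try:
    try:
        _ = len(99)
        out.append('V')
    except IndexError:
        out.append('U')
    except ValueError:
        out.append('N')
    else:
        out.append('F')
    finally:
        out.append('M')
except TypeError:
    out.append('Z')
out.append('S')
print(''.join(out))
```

Execution trace: 'M' (inner finally) → 'Z' (outer except TypeError) → 'S' (after the try/except). Output: MZS

Answer: MZS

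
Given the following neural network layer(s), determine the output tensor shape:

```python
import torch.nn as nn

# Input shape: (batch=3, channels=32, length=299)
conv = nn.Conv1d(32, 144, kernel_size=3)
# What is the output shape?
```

Input: (3, 32, 299) -> Output: (3, 144, 297)

Answer: (3, 144, 297)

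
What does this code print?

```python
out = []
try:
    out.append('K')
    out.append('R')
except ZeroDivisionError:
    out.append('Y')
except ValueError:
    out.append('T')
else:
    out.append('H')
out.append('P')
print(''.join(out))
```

Execution trace: 'K' (try body) → 'R' (try body, no exception) → 'H' (else) → 'P' (after the try/except). Output: KRHP

Answer: KRHP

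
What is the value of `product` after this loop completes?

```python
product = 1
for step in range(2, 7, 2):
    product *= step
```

Product of even numbers 2 to 6
`product` takes the values: 1 → 2 → 8 → 48

Answer: 48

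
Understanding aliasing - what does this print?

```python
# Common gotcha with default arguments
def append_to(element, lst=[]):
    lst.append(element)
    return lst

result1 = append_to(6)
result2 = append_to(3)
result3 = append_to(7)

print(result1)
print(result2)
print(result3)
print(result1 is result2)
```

Key concept: mutable default argument gotcha.
Step by step:
`result1 = append_to(6)` → result1 = [6]
`result2 = append_to(3)` → result1 = [6, 3] (same object as result2); result2 = [6, 3] (same object as result1)
`result3 = append_to(7)` → result1 = [6, 3, 7] (same object as result2, result3); result2 = [6, 3, 7] (same object as result1, result3); result3 = [6, 3, 7] (same object as result1, result2)
`print(result1)` → prints [6, 3, 7]
`print(result2)` → prints [6, 3, 7]
`print(result3)` → prints [6, 3, 7]
`print(result1 is result2)` → prints True

Answer:
[6, 3, 7]
[6, 3, 7]
[6, 3, 7]
True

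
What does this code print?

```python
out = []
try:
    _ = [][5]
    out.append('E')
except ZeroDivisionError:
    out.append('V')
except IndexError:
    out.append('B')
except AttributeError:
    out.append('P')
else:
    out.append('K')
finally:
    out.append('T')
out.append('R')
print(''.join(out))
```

Execution trace: 'B' (except IndexError) → 'T' (finally) → 'R' (after the try/except). Output: BTR

Answer: BTR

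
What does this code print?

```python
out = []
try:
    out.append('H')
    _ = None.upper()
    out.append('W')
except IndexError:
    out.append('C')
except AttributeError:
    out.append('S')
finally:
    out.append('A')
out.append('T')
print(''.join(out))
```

Execution trace: 'H' (try body) → 'S' (except AttributeError) → 'A' (finally) → 'T' (after the try/except). Output: HSAT

Answer: HSAT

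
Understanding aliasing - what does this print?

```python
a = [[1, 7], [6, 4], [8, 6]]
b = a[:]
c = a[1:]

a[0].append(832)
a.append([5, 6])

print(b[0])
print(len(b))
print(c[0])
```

Key concept: slice with nested mutation.
Step by step:
`a = [[1, 7], [6, 4], [8, 6]]` → a = [[1, 7], [6, 4], [8, 6]]
`b = a[:]` → b = [[1, 7], [6, 4], [8, 6]]
`c = a[1:]` → c = [[6, 4], [8, 6]]
`a[0].append(832)` → a = [[1, 7, 832], [6, 4], [8, 6]]; b = [[1, 7, 832], [6, 4], [8, 6]]
`a.append([5, 6])` → a = [[1, 7, 832], [6, 4], [8, 6], [5, 6]]
`print(b[0])` → prints [1, 7, 832]
`print(len(b))` → prints 3
`print(c[0])` → prints [6, 4]

Answer:
[1, 7, 832]
3
[6, 4]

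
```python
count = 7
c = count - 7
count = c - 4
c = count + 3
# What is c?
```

Trace:
`count = 7` → count = 7
`c = count - 7` → c = 0
`count = c - 4` → count = -4
`c = count + 3` → c = -1
So c = -1

Answer: -1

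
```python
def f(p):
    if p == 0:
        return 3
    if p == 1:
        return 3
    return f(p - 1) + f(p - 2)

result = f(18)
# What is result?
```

Build up from base cases: f(0)=3, f(1)=3, f(2)=6, f(3)=9, f(4)=15, f(5)=24, f(6)=39, ..., f(18)=12543

Answer: 12543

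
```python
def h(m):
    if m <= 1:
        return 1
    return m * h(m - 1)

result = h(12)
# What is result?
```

h(12) = 12 * 11 * 10 * 9 * 8 * 7 * 6 * 5 * 4 * 3 * 2 * 1 = 479001600

Answer: 479001600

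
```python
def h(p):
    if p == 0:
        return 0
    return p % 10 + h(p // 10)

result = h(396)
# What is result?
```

Sum of digits of 396: 6 + 9 + 3 = 18

Answer: 18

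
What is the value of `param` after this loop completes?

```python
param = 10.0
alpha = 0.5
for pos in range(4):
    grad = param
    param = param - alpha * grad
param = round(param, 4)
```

Gradient descent: w = 10.0 * (1 - 0.5)^4
`param` takes the values: 10.0 → 5.0 → 2.5 → 1.25 → 0.625

Answer: 0.625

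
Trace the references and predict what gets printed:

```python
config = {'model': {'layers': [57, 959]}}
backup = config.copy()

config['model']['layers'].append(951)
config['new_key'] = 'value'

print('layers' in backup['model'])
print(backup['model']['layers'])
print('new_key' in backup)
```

Key concept: shallow copy gotcha with nested dict.
Step by step:
`config = {'model': {'layers': [57, 959]}}` → config = {'model': {'layers': [57, 959]}}
`backup = config.copy()` → backup = {'model': {'layers': [57, 959]}}
`config['model']['layers'].append(951)` → config = {'model': {'layers': [57, 959, 951]}}; backup = {'model': {'layers': [57, 959, 951]}}
`config['new_key'] = 'value'` → config = {'model': {'layers': [57, 959, 951]}, 'new_key': 'value'}
`print('layers' in backup['model'])` → prints True
`print(backup['model']['layers'])` → prints [57, 959, 951]
`print('new_key' in backup)` → prints False

Answer:
True
[57, 959, 951]
False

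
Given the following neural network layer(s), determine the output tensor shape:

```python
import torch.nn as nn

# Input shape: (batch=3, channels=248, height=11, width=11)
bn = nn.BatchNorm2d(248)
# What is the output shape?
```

Input: (3, 248, 11, 11) -> Output: (3, 248, 11, 11)

Answer: (3, 248, 11, 11)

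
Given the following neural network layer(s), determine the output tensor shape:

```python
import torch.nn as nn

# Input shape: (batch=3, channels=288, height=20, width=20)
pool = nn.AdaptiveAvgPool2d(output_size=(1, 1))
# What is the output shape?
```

Input: (3, 288, 20, 20) -> Output: (3, 288, 1, 1)

Answer: (3, 288, 1, 1)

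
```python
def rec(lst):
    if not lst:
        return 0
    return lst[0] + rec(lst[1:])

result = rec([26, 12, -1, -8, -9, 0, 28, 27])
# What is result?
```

26 + 12 + (-1) + (-8) + (-9) + 0 + 28 + 27 + 0 = 75

Answer: 75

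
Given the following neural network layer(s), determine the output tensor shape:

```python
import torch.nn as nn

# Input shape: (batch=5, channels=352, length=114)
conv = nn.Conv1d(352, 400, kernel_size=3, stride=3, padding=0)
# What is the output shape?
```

Input: (5, 352, 114) -> Output: (5, 400, 38)

Answer: (5, 400, 38)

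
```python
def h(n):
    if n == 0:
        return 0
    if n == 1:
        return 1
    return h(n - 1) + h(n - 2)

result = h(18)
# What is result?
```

Build up from base cases: h(0)=0, h(1)=1, h(2)=1, h(3)=2, h(4)=3, h(5)=5, h(6)=8, ..., h(18)=2584

Answer: 2584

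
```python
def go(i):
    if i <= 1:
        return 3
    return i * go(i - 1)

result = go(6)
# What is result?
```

go(6) = 6 * 5 * 4 * 3 * 2 * 3 = 2160

Answer: 2160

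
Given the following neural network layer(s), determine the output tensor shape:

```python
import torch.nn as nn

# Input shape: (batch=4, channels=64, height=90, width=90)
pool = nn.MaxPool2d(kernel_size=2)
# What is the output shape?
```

Input: (4, 64, 90, 90) -> Output: (4, 64, 45, 45)

Answer: (4, 64, 45, 45)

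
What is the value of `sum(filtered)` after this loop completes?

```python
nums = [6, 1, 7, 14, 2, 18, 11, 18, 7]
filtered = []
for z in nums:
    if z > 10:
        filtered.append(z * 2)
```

Sum of doubled values > 10
`filtered` takes the values: [] → [28] → [28, 36] → [28, 36, 22] → [28, 36, 22, 36]
So `sum(filtered)` = 122

Answer: 122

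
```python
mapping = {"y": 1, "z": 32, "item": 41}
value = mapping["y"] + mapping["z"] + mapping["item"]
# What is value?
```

Trace:
`mapping = {"y": 1, "z": 32, "item": 41}` → mapping = {'y': 1, 'z': 32, 'item': 41}
`value = mapping["y"] + mapping["z"] + mapping["item"]` → value = 74
So value = 74

Answer: 74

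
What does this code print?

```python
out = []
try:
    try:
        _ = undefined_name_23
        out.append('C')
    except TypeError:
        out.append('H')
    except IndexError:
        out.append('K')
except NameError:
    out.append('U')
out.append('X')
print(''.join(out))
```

Execution trace: 'U' (outer except NameError) → 'X' (after the try/except). Output: UX

Answer: UX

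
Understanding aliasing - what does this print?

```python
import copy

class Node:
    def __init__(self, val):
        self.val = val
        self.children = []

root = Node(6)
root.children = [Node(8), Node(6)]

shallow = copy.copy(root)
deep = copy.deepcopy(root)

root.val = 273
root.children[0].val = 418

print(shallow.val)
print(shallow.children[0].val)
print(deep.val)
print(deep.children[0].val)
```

Key concept: deep copy with custom objects.
Step by step:
`root = Node(6)` → root = Node(val=6, children=[])
`root.children = [Node(8), Node(6)]` → root = Node(val=6, children=[Node(val=8, children=[]), Node(val=6, children=[])])
`shallow = copy.copy(root)` → shallow = Node(val=6, children=[Node(val=8, children=[]), Node(val=6, children=[])])
`deep = copy.deepcopy(root)` → deep = Node(val=6, children=[Node(val=8, children=[]), Node(val=6, children=[])])
`root.val = 273` → root = Node(val=273, children=[Node(val=8, children=[]), Node(val=6, children=[])])
`root.children[0].val = 418` → root = Node(val=273, children=[Node(val=418, children=[]), Node(val=6, children=[])]); shallow = Node(val=6, children=[Node(val=418, children=[]), Node(val=6, children=[])])
`print(shallow.val)` → prints 6
`print(shallow.children[0].val)` → prints 418
`print(deep.val)` → prints 6
`print(deep.children[0].val)` → prints 8

Answer:
6
418
6
8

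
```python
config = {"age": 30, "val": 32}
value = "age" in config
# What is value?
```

Trace:
`config = {"age": 30, "val": 32}` → config = {'age': 30, 'val': 32}
`value = "age" in config` → value = True
So value = True

Answer: True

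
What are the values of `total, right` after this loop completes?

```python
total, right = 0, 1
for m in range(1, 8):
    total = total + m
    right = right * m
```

Sum and factorial of 1 to 7
`total, right` takes the values: (0, 1) → (1, 1) → (3, 1) → (3, 2) → (6, 2) → (6, 6) → (10, 6) → (10, 24) → (15, 24) → (15, 120) → (21, 120) → (21, 720) → (28, 720) → (28, 5040)

Answer: 28, 5040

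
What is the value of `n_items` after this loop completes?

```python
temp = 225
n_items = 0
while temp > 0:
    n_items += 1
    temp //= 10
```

Count digits by repeated division by 10
`n_items` takes the values: 0 → 1 → 2 → 3

Answer: 3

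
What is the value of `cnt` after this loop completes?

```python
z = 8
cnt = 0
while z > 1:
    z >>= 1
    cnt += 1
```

Count right shifts until 1
`cnt` takes the values: 0 → 1 → 2 → 3

Answer: 3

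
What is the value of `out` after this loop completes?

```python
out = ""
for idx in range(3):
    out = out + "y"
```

Repeat 'y' 3 times
`out` takes the values: "" → "y" → "yy" → "yyy"

Answer: "yyy"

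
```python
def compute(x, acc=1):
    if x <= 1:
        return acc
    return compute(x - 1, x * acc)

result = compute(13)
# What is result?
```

Accumulator trace (n, acc): (13, 1) -> (12, 13) -> (11, 156) -> (10, 1716) -> (9, 17160) -> (8, 154440) -> (7, 1235520) -> (6, 8648640) -> (5, 51891840) -> (4, 259459200) -> (3, 1037836800) -> (2, 3113510400) -> (1, 6227020800) -> return 6227020800

Answer: 6227020800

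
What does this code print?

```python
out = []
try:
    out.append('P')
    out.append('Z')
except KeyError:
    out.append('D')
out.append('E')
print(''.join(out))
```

Execution trace: 'P' (try body) → 'Z' (try body, no exception) → 'E' (after the try/except). Output: PZE

Answer: PZE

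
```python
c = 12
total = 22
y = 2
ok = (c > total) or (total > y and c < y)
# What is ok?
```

Trace:
`c = 12` → c = 12
`total = 22` → total = 22
`y = 2` → y = 2
`ok = (c > total) or (total > y and c < y)` → ok = False
So ok = False

Answer: False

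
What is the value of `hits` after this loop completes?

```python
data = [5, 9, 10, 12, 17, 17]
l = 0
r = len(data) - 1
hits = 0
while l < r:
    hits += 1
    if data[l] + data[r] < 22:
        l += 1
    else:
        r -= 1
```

Steps to find pair summing to 22
`hits` takes the values: 0 → 1 → 2 → 3 → 4 → 5

Answer: 5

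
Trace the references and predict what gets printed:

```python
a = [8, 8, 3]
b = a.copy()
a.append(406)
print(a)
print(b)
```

Key concept: list.copy() creates independent copy.
Step by step:
`a = [8, 8, 3]` → a = [8, 8, 3]
`b = a.copy()` → b = [8, 8, 3]
`a.append(406)` → a = [8, 8, 3, 406]
`print(a)` → prints [8, 8, 3, 406]
`print(b)` → prints [8, 8, 3]

Answer:
[8, 8, 3, 406]
[8, 8, 3]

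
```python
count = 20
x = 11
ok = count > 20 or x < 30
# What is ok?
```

Trace:
`count = 20` → count = 20
`x = 11` → x = 11
`ok = count > 20 or x < 30` → ok = True
So ok = True

Answer: True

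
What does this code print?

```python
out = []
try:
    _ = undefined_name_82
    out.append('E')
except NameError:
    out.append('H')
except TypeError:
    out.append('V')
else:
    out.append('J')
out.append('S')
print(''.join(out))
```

Execution trace: 'H' (except NameError) → 'S' (after the try/except). Output: HS

Answer: HS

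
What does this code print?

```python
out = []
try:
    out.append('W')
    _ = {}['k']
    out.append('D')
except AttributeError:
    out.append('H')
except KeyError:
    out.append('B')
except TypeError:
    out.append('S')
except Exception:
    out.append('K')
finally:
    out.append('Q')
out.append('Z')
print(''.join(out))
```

Execution trace: 'W' (try body) → 'B' (except KeyError) → 'Q' (finally) → 'Z' (after the try/except). Output: WBQZ

Answer: WBQZ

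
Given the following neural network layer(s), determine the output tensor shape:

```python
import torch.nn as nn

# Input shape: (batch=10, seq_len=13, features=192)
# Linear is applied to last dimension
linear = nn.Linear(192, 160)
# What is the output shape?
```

Input: (10, 13, 192) -> Output: (10, 13, 160)

Answer: (10, 13, 160)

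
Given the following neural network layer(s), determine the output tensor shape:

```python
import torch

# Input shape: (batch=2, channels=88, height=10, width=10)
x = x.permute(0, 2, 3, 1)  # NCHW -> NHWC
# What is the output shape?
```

Input: (2, 88, 10, 10) -> Output: (2, 10, 10, 88)

Answer: (2, 10, 10, 88)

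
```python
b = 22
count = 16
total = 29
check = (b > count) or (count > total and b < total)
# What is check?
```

Trace:
`b = 22` → b = 22
`count = 16` → count = 16
`total = 29` → total = 29
`check = (b > count) or (count > total and b < total)` → check = True
So check = True

Answer: True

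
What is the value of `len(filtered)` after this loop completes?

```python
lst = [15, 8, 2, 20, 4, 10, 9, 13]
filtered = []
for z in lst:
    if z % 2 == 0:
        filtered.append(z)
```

Count even numbers in [15, 8, 2, 20, 4, 10, 9, 13]
`filtered` takes the values: [] → [8] → [8, 2] → [8, 2, 20] → [8, 2, 20, 4] → [8, 2, 20, 4, 10]
So `len(filtered)` = 5

Answer: 5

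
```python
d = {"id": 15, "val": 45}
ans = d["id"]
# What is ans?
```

Trace:
`d = {"id": 15, "val": 45}` → d = {'id': 15, 'val': 45}
`ans = d["id"]` → ans = 15
So ans = 15

Answer: 15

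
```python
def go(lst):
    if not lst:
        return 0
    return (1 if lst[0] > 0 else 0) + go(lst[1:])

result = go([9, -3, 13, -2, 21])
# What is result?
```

Count of positive elements in [9, -3, 13, -2, 21] = 3

Answer: 3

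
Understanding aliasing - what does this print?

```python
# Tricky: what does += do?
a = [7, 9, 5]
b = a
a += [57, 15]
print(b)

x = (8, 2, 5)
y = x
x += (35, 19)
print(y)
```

Key concept: += behavior differs for mutable vs immutable.
Step by step:
`a = [7, 9, 5]` → a = [7, 9, 5]
`b = a` → b = [7, 9, 5] (same object as a)
`a += [57, 15]` → a = [7, 9, 5, 57, 15] (same object as b); b = [7, 9, 5, 57, 15] (same object as a)
`print(b)` → prints [7, 9, 5, 57, 15]
`x = (8, 2, 5)` → x = (8, 2, 5)
`y = x` → y = (8, 2, 5)
`x += (35, 19)` → x = (8, 2, 5, 35, 19)
`print(y)` → prints (8, 2, 5)

Answer:
[7, 9, 5, 57, 15]
(8, 2, 5)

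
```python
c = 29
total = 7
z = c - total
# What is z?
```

Trace:
`c = 29` → c = 29
`total = 7` → total = 7
`z = c - total` → z = 22
So z = 22

Answer: 22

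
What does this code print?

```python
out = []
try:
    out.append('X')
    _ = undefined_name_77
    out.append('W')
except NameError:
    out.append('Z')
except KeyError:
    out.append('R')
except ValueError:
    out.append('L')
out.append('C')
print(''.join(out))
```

Execution trace: 'X' (try body) → 'Z' (except NameError) → 'C' (after the try/except). Output: XZC

Answer: XZC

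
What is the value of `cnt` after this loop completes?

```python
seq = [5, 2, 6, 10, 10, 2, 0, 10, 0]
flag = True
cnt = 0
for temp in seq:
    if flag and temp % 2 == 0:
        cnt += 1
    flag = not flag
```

Count even values at even positions
`cnt` takes the values: 0 → 1 → 2 → 3 → 4

Answer: 4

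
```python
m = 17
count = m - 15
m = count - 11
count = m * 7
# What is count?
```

Trace:
`m = 17` → m = 17
`count = m - 15` → count = 2
`m = count - 11` → m = -9
`count = m * 7` → count = -63
So count = -63

Answer: -63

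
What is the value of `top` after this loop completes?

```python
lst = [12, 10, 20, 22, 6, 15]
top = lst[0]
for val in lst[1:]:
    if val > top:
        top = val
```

Maximum of [12, 10, 20, 22, 6, 15]
`top` takes the values: 12 → 20 → 22

Answer: 22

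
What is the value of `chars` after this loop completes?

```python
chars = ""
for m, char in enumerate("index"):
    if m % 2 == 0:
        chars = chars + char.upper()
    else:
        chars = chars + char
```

Uppercase even positions in 'index'
`chars` takes the values: "" → "I" → "In" → "InD" → "InDe" → "InDeX"

Answer: "InDeX"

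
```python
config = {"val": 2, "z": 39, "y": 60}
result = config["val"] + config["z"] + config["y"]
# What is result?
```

Trace:
`config = {"val": 2, "z": 39, "y": 60}` → config = {'val': 2, 'z': 39, 'y': 60}
`result = config["val"] + config["z"] + config["y"]` → result = 101
So result = 101

Answer: 101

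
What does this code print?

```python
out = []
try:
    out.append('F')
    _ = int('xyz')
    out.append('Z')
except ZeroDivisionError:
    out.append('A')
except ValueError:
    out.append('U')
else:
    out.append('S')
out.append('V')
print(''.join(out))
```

Execution trace: 'F' (try body) → 'U' (except ValueError) → 'V' (after the try/except). Output: FUV

Answer: FUV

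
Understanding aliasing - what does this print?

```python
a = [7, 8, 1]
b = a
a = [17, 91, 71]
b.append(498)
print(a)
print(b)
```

Key concept: rebinding vs mutation: a is rebound to a new list, b still points at the original.
Step by step:
`a = [7, 8, 1]` → a = [7, 8, 1]
`b = a` → b = [7, 8, 1] (same object as a)
`a = [17, 91, 71]` → a = [17, 91, 71]
`b.append(498)` → b = [7, 8, 1, 498]
`print(a)` → prints [17, 91, 71]
`print(b)` → prints [7, 8, 1, 498]

Answer:
[17, 91, 71]
[7, 8, 1, 498]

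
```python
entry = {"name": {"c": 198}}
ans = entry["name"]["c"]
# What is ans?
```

Trace:
`entry = {"name": {"c": 198}}` → entry = {'name': {'c': 198}}
`ans = entry["name"]["c"]` → ans = 198
So ans = 198

Answer: 198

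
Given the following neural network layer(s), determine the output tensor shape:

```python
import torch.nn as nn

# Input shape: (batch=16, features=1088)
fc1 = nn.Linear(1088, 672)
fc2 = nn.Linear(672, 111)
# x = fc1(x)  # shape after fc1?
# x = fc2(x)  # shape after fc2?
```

Input: (16, 1088) -> after fc1: (16, 672) -> Output: (16, 111)

Answer: (16, 111)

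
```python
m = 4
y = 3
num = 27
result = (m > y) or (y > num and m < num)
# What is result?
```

Trace:
`m = 4` → m = 4
`y = 3` → y = 3
`num = 27` → num = 27
`result = (m > y) or (y > num and m < num)` → result = True
So result = True

Answer: True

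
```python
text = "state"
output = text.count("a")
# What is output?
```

Trace:
`text = "state"` → text = 'state'
`output = text.count("a")` → output = 1
So output = 1

Answer: 1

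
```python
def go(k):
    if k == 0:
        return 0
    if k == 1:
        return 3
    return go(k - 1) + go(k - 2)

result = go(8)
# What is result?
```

Build up from base cases: go(0)=0, go(1)=3, go(2)=3, go(3)=6, go(4)=9, go(5)=15, go(6)=24, ..., go(8)=63

Answer: 63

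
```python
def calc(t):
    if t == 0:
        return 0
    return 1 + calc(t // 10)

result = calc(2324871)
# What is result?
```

Count of digits of 2324871: 7

Answer: 7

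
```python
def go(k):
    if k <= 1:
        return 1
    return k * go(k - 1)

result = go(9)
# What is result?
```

go(9) = 9 * 8 * 7 * 6 * 5 * 4 * 3 * 2 * 1 = 362880

Answer: 362880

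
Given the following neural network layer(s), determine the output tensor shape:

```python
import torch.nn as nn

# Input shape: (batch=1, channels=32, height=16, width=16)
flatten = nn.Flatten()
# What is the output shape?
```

Input: (1, 32, 16, 16) -> Output: (1, 8192)

Answer: (1, 8192)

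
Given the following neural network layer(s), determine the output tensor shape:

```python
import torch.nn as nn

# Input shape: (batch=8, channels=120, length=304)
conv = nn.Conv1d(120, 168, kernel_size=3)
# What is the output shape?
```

Input: (8, 120, 304) -> Output: (8, 168, 302)

Answer: (8, 168, 302)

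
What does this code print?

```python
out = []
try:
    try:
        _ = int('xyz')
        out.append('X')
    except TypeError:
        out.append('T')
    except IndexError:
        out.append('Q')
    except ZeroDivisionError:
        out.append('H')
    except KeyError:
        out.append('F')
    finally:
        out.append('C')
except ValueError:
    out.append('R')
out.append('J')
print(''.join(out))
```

Execution trace: 'C' (finally) → 'R' (outer except ValueError) → 'J' (after the try/except). Output: CRJ

Answer: CRJ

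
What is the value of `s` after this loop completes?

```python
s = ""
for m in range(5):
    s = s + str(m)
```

Concatenate digits 0 to 4
`s` takes the values: "" → "0" → "01" → "012" → "0123" → "01234"

Answer: "01234"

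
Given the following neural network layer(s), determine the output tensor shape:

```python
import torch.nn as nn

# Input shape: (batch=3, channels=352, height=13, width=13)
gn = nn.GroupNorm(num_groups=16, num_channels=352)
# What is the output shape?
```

Input: (3, 352, 13, 13) -> Output: (3, 352, 13, 13)

Answer: (3, 352, 13, 13)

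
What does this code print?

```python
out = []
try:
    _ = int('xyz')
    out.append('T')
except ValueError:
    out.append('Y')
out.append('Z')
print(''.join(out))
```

Execution trace: 'Y' (except ValueError) → 'Z' (after the try/except). Output: YZ

Answer: YZ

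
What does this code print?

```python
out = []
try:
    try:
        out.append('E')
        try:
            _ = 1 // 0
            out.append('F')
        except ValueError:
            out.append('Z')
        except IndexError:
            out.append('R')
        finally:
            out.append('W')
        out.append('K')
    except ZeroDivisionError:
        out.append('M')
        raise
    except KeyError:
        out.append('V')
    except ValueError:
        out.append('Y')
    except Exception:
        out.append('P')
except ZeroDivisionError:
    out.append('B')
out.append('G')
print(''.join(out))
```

Execution trace: 'E' (try body) → 'W' (inner finally) → 'M' (except ZeroDivisionError) → 'B' (outer except ZeroDivisionError) → 'G' (after the try/except). Output: EWMBG

Answer: EWMBG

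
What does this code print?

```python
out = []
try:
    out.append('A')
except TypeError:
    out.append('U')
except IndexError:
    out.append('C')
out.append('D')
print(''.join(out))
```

Execution trace: 'A' (try body, no exception) → 'D' (after the try/except). Output: AD

Answer: AD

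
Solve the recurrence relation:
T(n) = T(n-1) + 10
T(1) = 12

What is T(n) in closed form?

Unrolling: T(n) = T(1) + 10·(n-1) = 12 + 10(n-1) = 10n + 2.

Answer: T(n) = 10n + 2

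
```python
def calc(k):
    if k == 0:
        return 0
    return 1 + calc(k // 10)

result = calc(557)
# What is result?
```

Count of digits of 557: 3

Answer: 3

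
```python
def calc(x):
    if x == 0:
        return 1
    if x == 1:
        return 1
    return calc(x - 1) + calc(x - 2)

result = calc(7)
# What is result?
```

Build up from base cases: calc(0)=1, calc(1)=1, calc(2)=2, calc(3)=3, calc(4)=5, calc(5)=8, calc(6)=13, ..., calc(7)=21

Answer: 21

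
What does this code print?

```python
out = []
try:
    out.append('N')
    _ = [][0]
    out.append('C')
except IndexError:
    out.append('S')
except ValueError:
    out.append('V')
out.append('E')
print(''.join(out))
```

Execution trace: 'N' (try body) → 'S' (except IndexError) → 'E' (after the try/except). Output: NSE

Answer: NSE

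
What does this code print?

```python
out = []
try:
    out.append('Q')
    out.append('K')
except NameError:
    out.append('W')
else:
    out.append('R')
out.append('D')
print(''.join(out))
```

Execution trace: 'Q' (try body) → 'K' (try body, no exception) → 'R' (else) → 'D' (after the try/except). Output: QKRD

Answer: QKRD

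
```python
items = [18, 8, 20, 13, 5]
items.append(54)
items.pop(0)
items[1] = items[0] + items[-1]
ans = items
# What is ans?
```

Trace:
`items = [18, 8, 20, 13, 5]` → items = [18, 8, 20, 13, 5]
`items.append(54)` → items = [18, 8, 20, 13, 5, 54]
`items.pop(0)` → items = [8, 20, 13, 5, 54]
`items[1] = items[0] + items[-1]` → items = [8, 62, 13, 5, 54]
`ans = items` → ans = [8, 62, 13, 5, 54]
So ans = [8, 62, 13, 5, 54]

Answer: [8, 62, 13, 5, 54]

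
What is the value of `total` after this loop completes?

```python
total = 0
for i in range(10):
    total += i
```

Sum of 0 to 9 = 45
`total` takes the values: 0 → 1 → 3 → 6 → 10 → 15 → 21 → 28 → 36 → 45

Answer: 45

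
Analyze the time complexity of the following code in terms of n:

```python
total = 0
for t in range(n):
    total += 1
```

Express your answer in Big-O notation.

Each loop level contributes: n. Multiplying the contributions gives O(n).

Answer: O(n)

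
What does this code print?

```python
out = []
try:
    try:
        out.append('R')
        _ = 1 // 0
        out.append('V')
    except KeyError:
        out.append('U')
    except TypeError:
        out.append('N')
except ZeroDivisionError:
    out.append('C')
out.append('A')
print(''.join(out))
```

Execution trace: 'R' (try body) → 'C' (outer except ZeroDivisionError) → 'A' (after the try/except). Output: RCA

Answer: RCA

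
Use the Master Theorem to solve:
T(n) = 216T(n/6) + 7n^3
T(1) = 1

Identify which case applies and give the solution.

a=216, b=6, f(n)=7n^3. log_6(216) = 3. Since c=3 = 3, Case 2 applies: T(n) = Θ(n^log_b(a) · log n) = O(n^3 log n).

Answer: O(n^3 log n) - Case 2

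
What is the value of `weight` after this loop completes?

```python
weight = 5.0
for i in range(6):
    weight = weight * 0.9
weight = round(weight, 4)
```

Exponential decay: 5.0 * 0.9^6
`weight` takes the values: 5.0 → 4.5 → 4.05 → 3.645 → 3.2805 → 2.95245 → 2.657205 → 2.6572

Answer: 2.6572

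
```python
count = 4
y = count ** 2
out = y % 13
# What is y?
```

Trace:
`count = 4` → count = 4
`y = count ** 2` → y = 16
`out = y % 13` → out = 3
So y = 16

Answer: 16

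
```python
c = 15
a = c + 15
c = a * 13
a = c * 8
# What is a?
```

Trace:
`c = 15` → c = 15
`a = c + 15` → a = 30
`c = a * 13` → c = 390
`a = c * 8` → a = 3120
So a = 3120

Answer: 3120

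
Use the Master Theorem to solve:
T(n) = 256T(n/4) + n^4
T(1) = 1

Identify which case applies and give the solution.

a=256, b=4, f(n)=n^4. log_4(256) = 4. Since c=4 = 4, Case 2 applies: T(n) = Θ(n^log_b(a) · log n) = O(n^4 log n).

Answer: O(n^4 log n) - Case 2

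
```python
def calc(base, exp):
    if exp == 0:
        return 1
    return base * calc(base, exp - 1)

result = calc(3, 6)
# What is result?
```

calc(3, 6) = 3 * 3 * 3 * 3 * 3 * 3 = 729

Answer: 729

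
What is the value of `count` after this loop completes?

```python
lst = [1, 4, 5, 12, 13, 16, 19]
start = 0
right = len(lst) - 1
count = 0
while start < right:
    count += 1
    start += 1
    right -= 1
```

Iterations until pointers meet (list length 7)
`count` takes the values: 0 → 1 → 2 → 3

Answer: 3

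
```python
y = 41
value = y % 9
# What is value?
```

Trace:
`y = 41` → y = 41
`value = y % 9` → value = 5
So value = 5

Answer: 5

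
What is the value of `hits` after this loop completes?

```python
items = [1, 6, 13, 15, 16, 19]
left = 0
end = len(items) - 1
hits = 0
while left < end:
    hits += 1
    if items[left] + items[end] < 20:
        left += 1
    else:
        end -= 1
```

Steps to find pair summing to 20
`hits` takes the values: 0 → 1 → 2 → 3 → 4 → 5

Answer: 5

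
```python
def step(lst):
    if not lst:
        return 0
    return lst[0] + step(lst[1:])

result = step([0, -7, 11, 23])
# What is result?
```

0 + (-7) + 11 + 23 + 0 = 27

Answer: 27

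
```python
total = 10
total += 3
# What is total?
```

Trace:
`total = 10` → total = 10
`total += 3` → total = 13
So total = 13

Answer: 13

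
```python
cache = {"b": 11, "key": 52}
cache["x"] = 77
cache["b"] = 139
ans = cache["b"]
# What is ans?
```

Trace:
`cache = {"b": 11, "key": 52}` → cache = {'b': 11, 'key': 52}
`cache["x"] = 77` → cache = {'b': 11, 'key': 52, 'x': 77}
`cache["b"] = 139` → cache = {'b': 139, 'key': 52, 'x': 77}
`ans = cache["b"]` → ans = 139
So ans = 139

Answer: 139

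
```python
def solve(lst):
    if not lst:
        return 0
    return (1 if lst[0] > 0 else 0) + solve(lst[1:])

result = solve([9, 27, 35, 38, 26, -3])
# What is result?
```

Count of positive elements in [9, 27, 35, 38, 26, -3] = 5

Answer: 5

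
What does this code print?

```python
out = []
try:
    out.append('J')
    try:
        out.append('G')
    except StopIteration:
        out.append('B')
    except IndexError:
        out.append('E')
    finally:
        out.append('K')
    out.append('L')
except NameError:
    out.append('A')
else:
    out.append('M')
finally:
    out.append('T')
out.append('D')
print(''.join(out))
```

Execution trace: 'J' (try body) → 'G' (inner try body, no exception) → 'K' (inner finally) → 'L' (try body, no exception) → 'M' (else) → 'T' (finally) → 'D' (after the try/except). Output: JGKLMTD

Answer: JGKLMTD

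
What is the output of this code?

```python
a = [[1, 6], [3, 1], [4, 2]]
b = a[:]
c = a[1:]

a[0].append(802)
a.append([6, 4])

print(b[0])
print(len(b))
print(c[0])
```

Key concept: slice with nested mutation.
Step by step:
`a = [[1, 6], [3, 1], [4, 2]]` → a = [[1, 6], [3, 1], [4, 2]]
`b = a[:]` → b = [[1, 6], [3, 1], [4, 2]]
`c = a[1:]` → c = [[3, 1], [4, 2]]
`a[0].append(802)` → a = [[1, 6, 802], [3, 1], [4, 2]]; b = [[1, 6, 802], [3, 1], [4, 2]]
`a.append([6, 4])` → a = [[1, 6, 802], [3, 1], [4, 2], [6, 4]]
`print(b[0])` → prints [1, 6, 802]
`print(len(b))` → prints 3
`print(c[0])` → prints [3, 1]

Answer:
[1, 6, 802]
3
[3, 1]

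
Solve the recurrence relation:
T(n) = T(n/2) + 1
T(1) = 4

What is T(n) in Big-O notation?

Each step divides n by 2 and adds 1. After log_2(n) steps we reach T(1)=4. So T(n) = 1·log_2(n) + 4 = O(log n).

Answer: O(log n)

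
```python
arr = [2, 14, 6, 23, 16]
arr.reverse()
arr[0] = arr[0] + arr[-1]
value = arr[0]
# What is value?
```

Trace:
`arr = [2, 14, 6, 23, 16]` → arr = [2, 14, 6, 23, 16]
`arr.reverse()` → arr = [16, 23, 6, 14, 2]
`arr[0] = arr[0] + arr[-1]` → arr = [18, 23, 6, 14, 2]
`value = arr[0]` → value = 18
So value = 18

Answer: 18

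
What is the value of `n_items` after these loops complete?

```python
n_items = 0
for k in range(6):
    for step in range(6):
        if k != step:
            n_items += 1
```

6² - 6 (exclude diagonal)
`n_items` takes the values: 0 → 1 → 2 → 3 → 4 → 5 → 6 → 7 → 8 → 9 → 10 → 11 → 12 → 13 → 14 → 15 → 16 → 17 → 18 → 19 → 20 → 21 → 22 → 23 → 24 → 25 → 26 → 27 → 28 → 29 → 30

Answer: 30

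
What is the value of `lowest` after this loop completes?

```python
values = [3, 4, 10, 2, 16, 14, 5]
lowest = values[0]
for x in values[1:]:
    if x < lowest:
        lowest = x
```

Minimum of [3, 4, 10, 2, 16, 14, 5]
`lowest` takes the values: 3 → 2

Answer: 2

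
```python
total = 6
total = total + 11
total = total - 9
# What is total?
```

Trace:
`total = 6` → total = 6
`total = total + 11` → total = 17
`total = total - 9` → total = 8
So total = 8

Answer: 8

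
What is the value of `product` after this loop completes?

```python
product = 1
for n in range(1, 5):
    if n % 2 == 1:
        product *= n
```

Product of odd numbers 1 to 4
`product` takes the values: 1 → 3

Answer: 3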